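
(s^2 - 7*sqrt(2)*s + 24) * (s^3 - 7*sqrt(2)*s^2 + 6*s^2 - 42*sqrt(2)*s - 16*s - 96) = s^5 - 14*sqrt(2)*s^4 + 6*s^4 - 84*sqrt(2)*s^3 + 106*s^3 - 56*sqrt(2)*s^2 + 636*s^2 - 336*sqrt(2)*s - 384*s - 2304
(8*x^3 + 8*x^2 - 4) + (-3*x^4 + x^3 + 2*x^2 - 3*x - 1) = -3*x^4 + 9*x^3 + 10*x^2 - 3*x - 5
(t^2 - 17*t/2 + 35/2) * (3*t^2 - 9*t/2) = 3*t^4 - 30*t^3 + 363*t^2/4 - 315*t/4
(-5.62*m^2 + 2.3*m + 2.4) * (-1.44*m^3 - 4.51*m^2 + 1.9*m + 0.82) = 8.0928*m^5 + 22.0342*m^4 - 24.507*m^3 - 11.0624*m^2 + 6.446*m + 1.968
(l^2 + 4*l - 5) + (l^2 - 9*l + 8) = 2*l^2 - 5*l + 3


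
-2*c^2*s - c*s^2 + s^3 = s*(-2*c + s)*(c + s)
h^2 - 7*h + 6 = (h - 6)*(h - 1)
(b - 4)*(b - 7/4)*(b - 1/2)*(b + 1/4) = b^4 - 6*b^3 + 133*b^2/16 - 33*b/32 - 7/8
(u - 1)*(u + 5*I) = u^2 - u + 5*I*u - 5*I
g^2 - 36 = (g - 6)*(g + 6)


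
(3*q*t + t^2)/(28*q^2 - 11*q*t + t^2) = t*(3*q + t)/(28*q^2 - 11*q*t + t^2)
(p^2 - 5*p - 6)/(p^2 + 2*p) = (p^2 - 5*p - 6)/(p*(p + 2))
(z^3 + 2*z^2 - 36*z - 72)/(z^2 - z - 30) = (z^2 + 8*z + 12)/(z + 5)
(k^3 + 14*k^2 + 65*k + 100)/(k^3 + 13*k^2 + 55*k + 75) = (k + 4)/(k + 3)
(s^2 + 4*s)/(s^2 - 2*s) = (s + 4)/(s - 2)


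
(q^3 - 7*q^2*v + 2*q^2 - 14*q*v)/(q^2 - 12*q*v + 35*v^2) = q*(q + 2)/(q - 5*v)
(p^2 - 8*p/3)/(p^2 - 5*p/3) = (3*p - 8)/(3*p - 5)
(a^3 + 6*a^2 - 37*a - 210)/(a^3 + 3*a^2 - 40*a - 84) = (a + 5)/(a + 2)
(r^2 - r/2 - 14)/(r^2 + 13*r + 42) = (r^2 - r/2 - 14)/(r^2 + 13*r + 42)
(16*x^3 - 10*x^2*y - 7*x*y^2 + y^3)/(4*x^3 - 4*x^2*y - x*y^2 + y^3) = (8*x - y)/(2*x - y)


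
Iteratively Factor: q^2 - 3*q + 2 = (q - 2)*(q - 1)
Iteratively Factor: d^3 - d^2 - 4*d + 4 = (d - 1)*(d^2 - 4) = (d - 2)*(d - 1)*(d + 2)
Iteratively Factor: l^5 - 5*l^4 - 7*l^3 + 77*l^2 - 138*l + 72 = (l - 2)*(l^4 - 3*l^3 - 13*l^2 + 51*l - 36) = (l - 3)*(l - 2)*(l^3 - 13*l + 12) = (l - 3)*(l - 2)*(l - 1)*(l^2 + l - 12) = (l - 3)^2*(l - 2)*(l - 1)*(l + 4)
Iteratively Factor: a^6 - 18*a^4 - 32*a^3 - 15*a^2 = (a - 5)*(a^5 + 5*a^4 + 7*a^3 + 3*a^2) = a*(a - 5)*(a^4 + 5*a^3 + 7*a^2 + 3*a) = a*(a - 5)*(a + 1)*(a^3 + 4*a^2 + 3*a) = a*(a - 5)*(a + 1)*(a + 3)*(a^2 + a) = a^2*(a - 5)*(a + 1)*(a + 3)*(a + 1)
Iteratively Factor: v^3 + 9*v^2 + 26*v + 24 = (v + 3)*(v^2 + 6*v + 8) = (v + 3)*(v + 4)*(v + 2)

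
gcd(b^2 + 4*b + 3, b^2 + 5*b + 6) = b + 3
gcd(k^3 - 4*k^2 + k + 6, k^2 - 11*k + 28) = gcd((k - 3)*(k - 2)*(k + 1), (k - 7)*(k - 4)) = 1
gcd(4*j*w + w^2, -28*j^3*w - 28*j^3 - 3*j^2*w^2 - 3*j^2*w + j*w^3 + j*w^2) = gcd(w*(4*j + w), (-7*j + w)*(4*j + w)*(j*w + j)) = 4*j + w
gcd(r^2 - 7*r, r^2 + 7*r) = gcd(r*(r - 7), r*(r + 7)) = r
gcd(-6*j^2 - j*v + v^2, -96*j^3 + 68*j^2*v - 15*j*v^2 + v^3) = -3*j + v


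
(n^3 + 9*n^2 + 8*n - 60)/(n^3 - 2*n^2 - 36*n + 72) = (n + 5)/(n - 6)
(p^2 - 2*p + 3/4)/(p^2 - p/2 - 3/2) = (p - 1/2)/(p + 1)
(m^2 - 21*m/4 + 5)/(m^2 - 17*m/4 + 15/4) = (m - 4)/(m - 3)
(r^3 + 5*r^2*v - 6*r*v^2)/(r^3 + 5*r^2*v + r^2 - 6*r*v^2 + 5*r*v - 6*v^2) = r/(r + 1)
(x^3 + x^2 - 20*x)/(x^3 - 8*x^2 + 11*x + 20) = x*(x + 5)/(x^2 - 4*x - 5)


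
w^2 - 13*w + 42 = (w - 7)*(w - 6)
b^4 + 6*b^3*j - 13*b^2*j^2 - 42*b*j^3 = b*(b - 3*j)*(b + 2*j)*(b + 7*j)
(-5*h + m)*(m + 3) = -5*h*m - 15*h + m^2 + 3*m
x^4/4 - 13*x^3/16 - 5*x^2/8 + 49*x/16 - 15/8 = (x/4 + 1/2)*(x - 3)*(x - 5/4)*(x - 1)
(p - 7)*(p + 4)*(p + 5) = p^3 + 2*p^2 - 43*p - 140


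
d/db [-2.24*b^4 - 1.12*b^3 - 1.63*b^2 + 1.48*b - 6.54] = -8.96*b^3 - 3.36*b^2 - 3.26*b + 1.48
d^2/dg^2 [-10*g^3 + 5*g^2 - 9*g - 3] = 10 - 60*g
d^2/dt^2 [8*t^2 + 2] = 16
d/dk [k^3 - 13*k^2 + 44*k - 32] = 3*k^2 - 26*k + 44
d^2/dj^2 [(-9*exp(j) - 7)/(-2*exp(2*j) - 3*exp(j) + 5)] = (36*exp(4*j) + 58*exp(3*j) + 666*exp(2*j) + 478*exp(j) + 330)*exp(j)/(8*exp(6*j) + 36*exp(5*j) - 6*exp(4*j) - 153*exp(3*j) + 15*exp(2*j) + 225*exp(j) - 125)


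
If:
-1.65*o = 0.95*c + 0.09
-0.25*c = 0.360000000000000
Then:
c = -1.44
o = 0.77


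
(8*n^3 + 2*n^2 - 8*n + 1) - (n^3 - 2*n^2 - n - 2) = 7*n^3 + 4*n^2 - 7*n + 3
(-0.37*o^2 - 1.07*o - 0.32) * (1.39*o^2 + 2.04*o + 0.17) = -0.5143*o^4 - 2.2421*o^3 - 2.6905*o^2 - 0.8347*o - 0.0544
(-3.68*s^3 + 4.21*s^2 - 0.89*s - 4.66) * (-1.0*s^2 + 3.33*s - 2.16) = 3.68*s^5 - 16.4644*s^4 + 22.8581*s^3 - 7.3973*s^2 - 13.5954*s + 10.0656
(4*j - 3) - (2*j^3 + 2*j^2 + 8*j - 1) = -2*j^3 - 2*j^2 - 4*j - 2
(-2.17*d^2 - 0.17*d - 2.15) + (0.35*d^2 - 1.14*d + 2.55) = -1.82*d^2 - 1.31*d + 0.4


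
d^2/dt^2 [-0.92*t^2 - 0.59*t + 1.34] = -1.84000000000000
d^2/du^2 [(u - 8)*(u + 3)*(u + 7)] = 6*u + 4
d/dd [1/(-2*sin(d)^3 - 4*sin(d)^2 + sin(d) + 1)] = (6*sin(d)^2 + 8*sin(d) - 1)*cos(d)/(2*sin(d)^3 + 4*sin(d)^2 - sin(d) - 1)^2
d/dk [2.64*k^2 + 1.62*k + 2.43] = 5.28*k + 1.62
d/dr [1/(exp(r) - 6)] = -exp(r)/(exp(r) - 6)^2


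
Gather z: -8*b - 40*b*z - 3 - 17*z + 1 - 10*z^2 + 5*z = -8*b - 10*z^2 + z*(-40*b - 12) - 2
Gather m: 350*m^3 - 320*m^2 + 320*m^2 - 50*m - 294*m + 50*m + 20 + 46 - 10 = 350*m^3 - 294*m + 56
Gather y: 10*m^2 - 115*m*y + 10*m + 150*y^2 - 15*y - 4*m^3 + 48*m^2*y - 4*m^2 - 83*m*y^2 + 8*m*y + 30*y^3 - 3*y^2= -4*m^3 + 6*m^2 + 10*m + 30*y^3 + y^2*(147 - 83*m) + y*(48*m^2 - 107*m - 15)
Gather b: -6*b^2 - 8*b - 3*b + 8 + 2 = -6*b^2 - 11*b + 10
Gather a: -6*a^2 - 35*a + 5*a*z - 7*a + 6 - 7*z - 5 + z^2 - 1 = -6*a^2 + a*(5*z - 42) + z^2 - 7*z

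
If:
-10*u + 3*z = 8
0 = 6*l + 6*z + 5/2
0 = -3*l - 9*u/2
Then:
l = 111/44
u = -37/22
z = -97/33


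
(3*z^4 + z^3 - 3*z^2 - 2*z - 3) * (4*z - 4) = 12*z^5 - 8*z^4 - 16*z^3 + 4*z^2 - 4*z + 12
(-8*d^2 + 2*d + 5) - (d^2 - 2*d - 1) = -9*d^2 + 4*d + 6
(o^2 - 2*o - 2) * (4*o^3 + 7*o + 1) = 4*o^5 - 8*o^4 - o^3 - 13*o^2 - 16*o - 2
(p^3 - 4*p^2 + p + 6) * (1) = p^3 - 4*p^2 + p + 6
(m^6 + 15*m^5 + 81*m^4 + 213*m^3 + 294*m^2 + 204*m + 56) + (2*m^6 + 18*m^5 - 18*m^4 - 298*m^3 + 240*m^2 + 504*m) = 3*m^6 + 33*m^5 + 63*m^4 - 85*m^3 + 534*m^2 + 708*m + 56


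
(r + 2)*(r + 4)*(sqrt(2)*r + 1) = sqrt(2)*r^3 + r^2 + 6*sqrt(2)*r^2 + 6*r + 8*sqrt(2)*r + 8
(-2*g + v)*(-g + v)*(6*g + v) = 12*g^3 - 16*g^2*v + 3*g*v^2 + v^3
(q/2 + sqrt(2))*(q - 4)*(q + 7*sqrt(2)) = q^3/2 - 2*q^2 + 9*sqrt(2)*q^2/2 - 18*sqrt(2)*q + 14*q - 56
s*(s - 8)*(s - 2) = s^3 - 10*s^2 + 16*s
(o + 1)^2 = o^2 + 2*o + 1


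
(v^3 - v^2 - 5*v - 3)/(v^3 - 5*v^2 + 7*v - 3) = (v^2 + 2*v + 1)/(v^2 - 2*v + 1)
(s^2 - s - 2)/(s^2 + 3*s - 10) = (s + 1)/(s + 5)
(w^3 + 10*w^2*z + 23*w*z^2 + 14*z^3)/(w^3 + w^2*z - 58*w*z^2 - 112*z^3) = (-w - z)/(-w + 8*z)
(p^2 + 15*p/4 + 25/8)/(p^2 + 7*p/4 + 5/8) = (2*p + 5)/(2*p + 1)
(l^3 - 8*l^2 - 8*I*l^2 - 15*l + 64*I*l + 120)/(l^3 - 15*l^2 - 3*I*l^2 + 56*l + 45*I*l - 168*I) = (l - 5*I)/(l - 7)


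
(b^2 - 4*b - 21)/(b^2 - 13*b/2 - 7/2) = 2*(b + 3)/(2*b + 1)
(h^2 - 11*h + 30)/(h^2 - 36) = (h - 5)/(h + 6)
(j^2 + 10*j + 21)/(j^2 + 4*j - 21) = (j + 3)/(j - 3)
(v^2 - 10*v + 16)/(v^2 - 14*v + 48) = (v - 2)/(v - 6)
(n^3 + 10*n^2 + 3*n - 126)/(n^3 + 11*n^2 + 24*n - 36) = (n^2 + 4*n - 21)/(n^2 + 5*n - 6)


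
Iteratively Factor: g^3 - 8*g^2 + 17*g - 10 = (g - 5)*(g^2 - 3*g + 2) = (g - 5)*(g - 2)*(g - 1)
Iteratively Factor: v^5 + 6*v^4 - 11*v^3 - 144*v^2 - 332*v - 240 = (v + 2)*(v^4 + 4*v^3 - 19*v^2 - 106*v - 120) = (v - 5)*(v + 2)*(v^3 + 9*v^2 + 26*v + 24) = (v - 5)*(v + 2)*(v + 4)*(v^2 + 5*v + 6) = (v - 5)*(v + 2)*(v + 3)*(v + 4)*(v + 2)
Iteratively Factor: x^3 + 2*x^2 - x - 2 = (x + 2)*(x^2 - 1) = (x - 1)*(x + 2)*(x + 1)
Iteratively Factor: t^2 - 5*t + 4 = (t - 1)*(t - 4)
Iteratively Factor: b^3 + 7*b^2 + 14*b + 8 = (b + 1)*(b^2 + 6*b + 8) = (b + 1)*(b + 2)*(b + 4)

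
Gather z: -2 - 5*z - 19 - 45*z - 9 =-50*z - 30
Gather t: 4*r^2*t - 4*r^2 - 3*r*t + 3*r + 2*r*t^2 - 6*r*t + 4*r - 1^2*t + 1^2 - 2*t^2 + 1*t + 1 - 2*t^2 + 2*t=-4*r^2 + 7*r + t^2*(2*r - 4) + t*(4*r^2 - 9*r + 2) + 2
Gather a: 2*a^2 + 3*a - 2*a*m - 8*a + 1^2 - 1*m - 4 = 2*a^2 + a*(-2*m - 5) - m - 3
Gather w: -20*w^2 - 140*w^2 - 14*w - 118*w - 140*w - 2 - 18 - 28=-160*w^2 - 272*w - 48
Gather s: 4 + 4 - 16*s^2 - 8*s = -16*s^2 - 8*s + 8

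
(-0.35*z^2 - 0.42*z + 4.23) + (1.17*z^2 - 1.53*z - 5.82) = 0.82*z^2 - 1.95*z - 1.59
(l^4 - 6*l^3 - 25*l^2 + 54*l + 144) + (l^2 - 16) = l^4 - 6*l^3 - 24*l^2 + 54*l + 128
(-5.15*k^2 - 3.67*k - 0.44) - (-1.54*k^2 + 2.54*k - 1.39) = -3.61*k^2 - 6.21*k + 0.95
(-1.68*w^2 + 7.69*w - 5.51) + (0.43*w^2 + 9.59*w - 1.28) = -1.25*w^2 + 17.28*w - 6.79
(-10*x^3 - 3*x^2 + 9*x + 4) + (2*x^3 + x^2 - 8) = -8*x^3 - 2*x^2 + 9*x - 4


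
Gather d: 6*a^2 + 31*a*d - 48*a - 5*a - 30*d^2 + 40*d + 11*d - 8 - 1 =6*a^2 - 53*a - 30*d^2 + d*(31*a + 51) - 9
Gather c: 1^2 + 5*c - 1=5*c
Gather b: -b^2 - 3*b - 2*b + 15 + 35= -b^2 - 5*b + 50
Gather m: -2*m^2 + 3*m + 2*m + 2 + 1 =-2*m^2 + 5*m + 3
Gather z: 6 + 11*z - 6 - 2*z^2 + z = -2*z^2 + 12*z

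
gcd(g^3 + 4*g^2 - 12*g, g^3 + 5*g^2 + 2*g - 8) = 1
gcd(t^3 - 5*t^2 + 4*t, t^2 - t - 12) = t - 4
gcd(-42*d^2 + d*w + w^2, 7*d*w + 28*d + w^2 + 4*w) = 7*d + w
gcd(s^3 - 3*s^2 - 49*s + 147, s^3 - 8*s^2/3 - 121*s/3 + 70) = s - 7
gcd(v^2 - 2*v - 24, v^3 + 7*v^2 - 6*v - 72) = v + 4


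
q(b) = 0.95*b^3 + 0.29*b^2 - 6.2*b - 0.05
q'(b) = 2.85*b^2 + 0.58*b - 6.2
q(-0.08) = 0.45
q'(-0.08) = -6.23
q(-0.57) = 3.40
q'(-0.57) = -5.60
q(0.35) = -2.14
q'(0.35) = -5.65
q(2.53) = 1.50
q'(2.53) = 13.51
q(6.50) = 232.80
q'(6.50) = 117.98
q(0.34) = -2.09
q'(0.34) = -5.67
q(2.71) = 4.19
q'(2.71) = 16.30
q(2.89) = 7.38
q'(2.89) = 19.28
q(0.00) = -0.05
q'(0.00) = -6.20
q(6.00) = 178.39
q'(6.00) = 99.88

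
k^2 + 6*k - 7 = (k - 1)*(k + 7)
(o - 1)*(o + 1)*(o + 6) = o^3 + 6*o^2 - o - 6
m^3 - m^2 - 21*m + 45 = (m - 3)^2*(m + 5)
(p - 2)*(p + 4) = p^2 + 2*p - 8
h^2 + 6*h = h*(h + 6)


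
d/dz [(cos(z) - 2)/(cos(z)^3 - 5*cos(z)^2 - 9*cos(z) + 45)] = (43*cos(z) - 11*cos(2*z) + cos(3*z) - 65)*sin(z)/(2*(cos(z)^3 - 5*cos(z)^2 - 9*cos(z) + 45)^2)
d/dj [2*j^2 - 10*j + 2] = 4*j - 10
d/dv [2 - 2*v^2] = -4*v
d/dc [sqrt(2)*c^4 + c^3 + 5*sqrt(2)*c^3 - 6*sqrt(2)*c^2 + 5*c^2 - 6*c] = 4*sqrt(2)*c^3 + 3*c^2 + 15*sqrt(2)*c^2 - 12*sqrt(2)*c + 10*c - 6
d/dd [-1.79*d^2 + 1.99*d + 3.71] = 1.99 - 3.58*d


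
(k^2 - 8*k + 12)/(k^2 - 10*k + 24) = (k - 2)/(k - 4)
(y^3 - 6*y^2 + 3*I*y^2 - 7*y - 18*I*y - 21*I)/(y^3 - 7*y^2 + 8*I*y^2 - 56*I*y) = (y^2 + y*(1 + 3*I) + 3*I)/(y*(y + 8*I))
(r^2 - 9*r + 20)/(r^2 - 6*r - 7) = (-r^2 + 9*r - 20)/(-r^2 + 6*r + 7)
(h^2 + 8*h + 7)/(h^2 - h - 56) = (h + 1)/(h - 8)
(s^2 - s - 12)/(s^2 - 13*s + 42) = (s^2 - s - 12)/(s^2 - 13*s + 42)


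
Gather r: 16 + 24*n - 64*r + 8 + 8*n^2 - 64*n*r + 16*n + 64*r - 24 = 8*n^2 - 64*n*r + 40*n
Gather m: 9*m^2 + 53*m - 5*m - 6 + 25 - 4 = 9*m^2 + 48*m + 15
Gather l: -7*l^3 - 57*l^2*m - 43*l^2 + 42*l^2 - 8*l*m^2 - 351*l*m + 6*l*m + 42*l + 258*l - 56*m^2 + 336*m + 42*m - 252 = -7*l^3 + l^2*(-57*m - 1) + l*(-8*m^2 - 345*m + 300) - 56*m^2 + 378*m - 252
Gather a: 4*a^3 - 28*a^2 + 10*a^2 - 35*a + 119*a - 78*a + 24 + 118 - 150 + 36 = 4*a^3 - 18*a^2 + 6*a + 28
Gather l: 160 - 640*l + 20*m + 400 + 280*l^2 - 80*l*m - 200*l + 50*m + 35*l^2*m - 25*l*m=l^2*(35*m + 280) + l*(-105*m - 840) + 70*m + 560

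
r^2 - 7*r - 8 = (r - 8)*(r + 1)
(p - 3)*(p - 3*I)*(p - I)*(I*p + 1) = I*p^4 + 5*p^3 - 3*I*p^3 - 15*p^2 - 7*I*p^2 - 3*p + 21*I*p + 9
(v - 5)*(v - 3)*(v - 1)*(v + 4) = v^4 - 5*v^3 - 13*v^2 + 77*v - 60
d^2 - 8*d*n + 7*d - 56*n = (d + 7)*(d - 8*n)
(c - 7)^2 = c^2 - 14*c + 49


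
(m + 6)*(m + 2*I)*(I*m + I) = I*m^3 - 2*m^2 + 7*I*m^2 - 14*m + 6*I*m - 12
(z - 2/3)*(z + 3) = z^2 + 7*z/3 - 2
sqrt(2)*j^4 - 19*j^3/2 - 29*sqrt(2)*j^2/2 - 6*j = j*(j - 6*sqrt(2))*(j + sqrt(2))*(sqrt(2)*j + 1/2)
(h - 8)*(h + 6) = h^2 - 2*h - 48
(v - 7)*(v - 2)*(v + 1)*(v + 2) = v^4 - 6*v^3 - 11*v^2 + 24*v + 28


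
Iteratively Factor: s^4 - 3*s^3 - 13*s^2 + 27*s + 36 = (s - 4)*(s^3 + s^2 - 9*s - 9) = (s - 4)*(s + 1)*(s^2 - 9) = (s - 4)*(s - 3)*(s + 1)*(s + 3)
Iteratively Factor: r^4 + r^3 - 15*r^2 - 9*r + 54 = (r + 3)*(r^3 - 2*r^2 - 9*r + 18) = (r - 3)*(r + 3)*(r^2 + r - 6) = (r - 3)*(r - 2)*(r + 3)*(r + 3)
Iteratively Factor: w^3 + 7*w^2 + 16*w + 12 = (w + 3)*(w^2 + 4*w + 4) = (w + 2)*(w + 3)*(w + 2)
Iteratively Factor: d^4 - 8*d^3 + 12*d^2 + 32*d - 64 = (d - 4)*(d^3 - 4*d^2 - 4*d + 16) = (d - 4)*(d - 2)*(d^2 - 2*d - 8) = (d - 4)^2*(d - 2)*(d + 2)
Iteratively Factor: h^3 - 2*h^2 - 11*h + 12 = (h - 4)*(h^2 + 2*h - 3) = (h - 4)*(h + 3)*(h - 1)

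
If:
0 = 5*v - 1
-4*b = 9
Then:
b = -9/4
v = 1/5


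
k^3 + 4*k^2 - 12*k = k*(k - 2)*(k + 6)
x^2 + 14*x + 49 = (x + 7)^2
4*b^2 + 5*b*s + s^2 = (b + s)*(4*b + s)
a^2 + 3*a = a*(a + 3)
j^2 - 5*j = j*(j - 5)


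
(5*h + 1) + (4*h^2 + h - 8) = 4*h^2 + 6*h - 7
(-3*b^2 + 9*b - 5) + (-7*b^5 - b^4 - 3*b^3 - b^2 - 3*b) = -7*b^5 - b^4 - 3*b^3 - 4*b^2 + 6*b - 5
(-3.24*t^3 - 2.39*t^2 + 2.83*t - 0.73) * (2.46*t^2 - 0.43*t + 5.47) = -7.9704*t^5 - 4.4862*t^4 - 9.7333*t^3 - 16.086*t^2 + 15.794*t - 3.9931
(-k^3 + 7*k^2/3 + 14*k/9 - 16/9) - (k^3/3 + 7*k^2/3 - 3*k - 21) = -4*k^3/3 + 41*k/9 + 173/9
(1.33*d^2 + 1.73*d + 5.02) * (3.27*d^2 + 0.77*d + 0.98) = 4.3491*d^4 + 6.6812*d^3 + 19.0509*d^2 + 5.5608*d + 4.9196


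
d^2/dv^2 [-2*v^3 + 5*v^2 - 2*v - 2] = 10 - 12*v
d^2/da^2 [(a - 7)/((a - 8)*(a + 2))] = 2*(a^3 - 21*a^2 + 174*a - 460)/(a^6 - 18*a^5 + 60*a^4 + 360*a^3 - 960*a^2 - 4608*a - 4096)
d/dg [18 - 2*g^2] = -4*g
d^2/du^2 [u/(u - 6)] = 12/(u - 6)^3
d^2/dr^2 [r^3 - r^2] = 6*r - 2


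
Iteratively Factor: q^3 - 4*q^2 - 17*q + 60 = (q + 4)*(q^2 - 8*q + 15) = (q - 3)*(q + 4)*(q - 5)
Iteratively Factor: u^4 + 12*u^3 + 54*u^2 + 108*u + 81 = (u + 3)*(u^3 + 9*u^2 + 27*u + 27) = (u + 3)^2*(u^2 + 6*u + 9) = (u + 3)^3*(u + 3)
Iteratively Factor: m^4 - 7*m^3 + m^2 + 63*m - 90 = (m + 3)*(m^3 - 10*m^2 + 31*m - 30) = (m - 3)*(m + 3)*(m^2 - 7*m + 10) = (m - 3)*(m - 2)*(m + 3)*(m - 5)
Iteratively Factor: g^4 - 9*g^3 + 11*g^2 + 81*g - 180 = (g - 5)*(g^3 - 4*g^2 - 9*g + 36) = (g - 5)*(g - 4)*(g^2 - 9) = (g - 5)*(g - 4)*(g + 3)*(g - 3)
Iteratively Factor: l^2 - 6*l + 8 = (l - 2)*(l - 4)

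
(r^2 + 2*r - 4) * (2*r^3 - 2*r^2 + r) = 2*r^5 + 2*r^4 - 11*r^3 + 10*r^2 - 4*r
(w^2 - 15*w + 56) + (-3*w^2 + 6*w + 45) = -2*w^2 - 9*w + 101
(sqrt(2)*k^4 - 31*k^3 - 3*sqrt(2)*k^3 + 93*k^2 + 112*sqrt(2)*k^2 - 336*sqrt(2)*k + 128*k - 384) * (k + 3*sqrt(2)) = sqrt(2)*k^5 - 25*k^4 - 3*sqrt(2)*k^4 + 19*sqrt(2)*k^3 + 75*k^3 - 57*sqrt(2)*k^2 + 800*k^2 - 2400*k + 384*sqrt(2)*k - 1152*sqrt(2)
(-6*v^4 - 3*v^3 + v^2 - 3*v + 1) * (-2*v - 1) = 12*v^5 + 12*v^4 + v^3 + 5*v^2 + v - 1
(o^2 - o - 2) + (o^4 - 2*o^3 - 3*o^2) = o^4 - 2*o^3 - 2*o^2 - o - 2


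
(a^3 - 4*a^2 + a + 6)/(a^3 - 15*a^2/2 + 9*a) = 2*(a^3 - 4*a^2 + a + 6)/(a*(2*a^2 - 15*a + 18))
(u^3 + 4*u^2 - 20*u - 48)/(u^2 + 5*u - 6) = (u^2 - 2*u - 8)/(u - 1)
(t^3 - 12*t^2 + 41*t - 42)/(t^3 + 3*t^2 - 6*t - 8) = (t^2 - 10*t + 21)/(t^2 + 5*t + 4)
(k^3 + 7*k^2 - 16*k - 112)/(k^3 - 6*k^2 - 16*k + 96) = (k + 7)/(k - 6)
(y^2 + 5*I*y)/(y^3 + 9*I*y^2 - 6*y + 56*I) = y*(y + 5*I)/(y^3 + 9*I*y^2 - 6*y + 56*I)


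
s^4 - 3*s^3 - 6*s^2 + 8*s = s*(s - 4)*(s - 1)*(s + 2)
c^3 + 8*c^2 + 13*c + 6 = (c + 1)^2*(c + 6)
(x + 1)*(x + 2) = x^2 + 3*x + 2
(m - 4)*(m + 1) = m^2 - 3*m - 4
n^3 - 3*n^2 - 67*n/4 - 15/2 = (n - 6)*(n + 1/2)*(n + 5/2)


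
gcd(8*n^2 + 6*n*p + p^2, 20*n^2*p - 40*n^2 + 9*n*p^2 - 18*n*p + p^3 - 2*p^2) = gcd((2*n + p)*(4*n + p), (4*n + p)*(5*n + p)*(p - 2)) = 4*n + p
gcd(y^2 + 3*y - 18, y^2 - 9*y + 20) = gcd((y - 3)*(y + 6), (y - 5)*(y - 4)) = 1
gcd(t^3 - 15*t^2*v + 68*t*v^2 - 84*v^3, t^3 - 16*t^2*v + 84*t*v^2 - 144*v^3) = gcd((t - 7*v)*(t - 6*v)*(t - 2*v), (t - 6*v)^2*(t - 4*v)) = t - 6*v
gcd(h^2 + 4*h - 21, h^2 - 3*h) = h - 3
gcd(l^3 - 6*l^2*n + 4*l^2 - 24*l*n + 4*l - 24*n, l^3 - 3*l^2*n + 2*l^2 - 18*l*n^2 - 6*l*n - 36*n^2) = l^2 - 6*l*n + 2*l - 12*n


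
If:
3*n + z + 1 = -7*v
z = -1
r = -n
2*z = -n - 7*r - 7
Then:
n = 5/6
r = -5/6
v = -5/14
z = -1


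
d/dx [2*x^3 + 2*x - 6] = 6*x^2 + 2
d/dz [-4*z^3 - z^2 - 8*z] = -12*z^2 - 2*z - 8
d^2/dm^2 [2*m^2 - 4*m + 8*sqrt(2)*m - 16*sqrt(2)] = 4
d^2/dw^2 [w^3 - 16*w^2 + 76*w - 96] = 6*w - 32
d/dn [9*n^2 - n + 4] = 18*n - 1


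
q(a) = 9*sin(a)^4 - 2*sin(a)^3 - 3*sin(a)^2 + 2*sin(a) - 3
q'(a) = 36*sin(a)^3*cos(a) - 6*sin(a)^2*cos(a) - 6*sin(a)*cos(a) + 2*cos(a)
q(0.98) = -0.27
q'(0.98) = 7.52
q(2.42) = -1.85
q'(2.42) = -4.35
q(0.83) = -1.29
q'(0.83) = 5.92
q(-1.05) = -0.59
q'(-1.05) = -10.35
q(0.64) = -2.16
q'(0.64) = 3.16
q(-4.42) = 1.97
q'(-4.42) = -6.45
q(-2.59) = -3.91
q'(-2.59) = 1.43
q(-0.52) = -3.94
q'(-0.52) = -0.80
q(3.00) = -2.78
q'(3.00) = -1.12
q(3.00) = -2.78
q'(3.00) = -1.12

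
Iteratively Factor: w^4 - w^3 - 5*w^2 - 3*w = (w)*(w^3 - w^2 - 5*w - 3) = w*(w - 3)*(w^2 + 2*w + 1) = w*(w - 3)*(w + 1)*(w + 1)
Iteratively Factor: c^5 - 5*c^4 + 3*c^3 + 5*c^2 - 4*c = (c - 4)*(c^4 - c^3 - c^2 + c) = (c - 4)*(c - 1)*(c^3 - c) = (c - 4)*(c - 1)^2*(c^2 + c) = (c - 4)*(c - 1)^2*(c + 1)*(c)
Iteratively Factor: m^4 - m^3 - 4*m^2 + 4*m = (m - 1)*(m^3 - 4*m) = (m - 2)*(m - 1)*(m^2 + 2*m) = (m - 2)*(m - 1)*(m + 2)*(m)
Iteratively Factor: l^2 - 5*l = (l - 5)*(l)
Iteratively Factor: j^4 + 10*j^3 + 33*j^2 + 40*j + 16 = (j + 4)*(j^3 + 6*j^2 + 9*j + 4) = (j + 1)*(j + 4)*(j^2 + 5*j + 4) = (j + 1)*(j + 4)^2*(j + 1)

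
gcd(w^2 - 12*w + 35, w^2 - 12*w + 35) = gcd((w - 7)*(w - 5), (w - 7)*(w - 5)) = w^2 - 12*w + 35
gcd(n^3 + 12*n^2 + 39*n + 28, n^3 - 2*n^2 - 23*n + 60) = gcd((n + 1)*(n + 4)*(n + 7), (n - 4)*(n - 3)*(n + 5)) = 1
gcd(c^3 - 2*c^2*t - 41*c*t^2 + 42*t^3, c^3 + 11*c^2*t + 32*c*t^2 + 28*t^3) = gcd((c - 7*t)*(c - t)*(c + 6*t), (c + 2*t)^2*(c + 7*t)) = 1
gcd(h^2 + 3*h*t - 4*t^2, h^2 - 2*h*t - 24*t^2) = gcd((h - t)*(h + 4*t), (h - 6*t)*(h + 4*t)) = h + 4*t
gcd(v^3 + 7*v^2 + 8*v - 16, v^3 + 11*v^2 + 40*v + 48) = v^2 + 8*v + 16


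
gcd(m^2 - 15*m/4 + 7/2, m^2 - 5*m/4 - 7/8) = m - 7/4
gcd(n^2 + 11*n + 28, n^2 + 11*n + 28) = n^2 + 11*n + 28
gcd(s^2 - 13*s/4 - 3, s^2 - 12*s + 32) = s - 4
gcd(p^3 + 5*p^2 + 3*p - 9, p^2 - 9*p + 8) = p - 1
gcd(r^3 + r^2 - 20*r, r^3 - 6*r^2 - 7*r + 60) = r - 4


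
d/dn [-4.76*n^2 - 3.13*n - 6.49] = -9.52*n - 3.13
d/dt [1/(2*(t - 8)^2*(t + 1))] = -(t/2 + 1/2)*(3*t - 6)/((t - 8)^3*(t + 1)^3)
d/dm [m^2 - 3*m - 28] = 2*m - 3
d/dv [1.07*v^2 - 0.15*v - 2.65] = 2.14*v - 0.15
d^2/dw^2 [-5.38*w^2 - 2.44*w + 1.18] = -10.7600000000000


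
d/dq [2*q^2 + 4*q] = 4*q + 4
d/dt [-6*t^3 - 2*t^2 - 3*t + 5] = -18*t^2 - 4*t - 3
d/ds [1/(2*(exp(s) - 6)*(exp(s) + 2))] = (2 - exp(s))*exp(s)/(exp(4*s) - 8*exp(3*s) - 8*exp(2*s) + 96*exp(s) + 144)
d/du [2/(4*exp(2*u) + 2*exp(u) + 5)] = (-16*exp(u) - 4)*exp(u)/(4*exp(2*u) + 2*exp(u) + 5)^2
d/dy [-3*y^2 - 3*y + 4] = -6*y - 3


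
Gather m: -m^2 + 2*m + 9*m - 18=-m^2 + 11*m - 18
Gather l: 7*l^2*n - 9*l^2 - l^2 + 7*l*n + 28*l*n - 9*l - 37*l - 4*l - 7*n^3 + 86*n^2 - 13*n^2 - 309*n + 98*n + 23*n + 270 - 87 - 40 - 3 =l^2*(7*n - 10) + l*(35*n - 50) - 7*n^3 + 73*n^2 - 188*n + 140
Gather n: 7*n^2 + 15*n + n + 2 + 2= 7*n^2 + 16*n + 4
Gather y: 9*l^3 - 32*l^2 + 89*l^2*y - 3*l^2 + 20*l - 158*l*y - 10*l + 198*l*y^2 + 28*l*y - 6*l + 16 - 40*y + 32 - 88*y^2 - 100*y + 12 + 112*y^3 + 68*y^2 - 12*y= 9*l^3 - 35*l^2 + 4*l + 112*y^3 + y^2*(198*l - 20) + y*(89*l^2 - 130*l - 152) + 60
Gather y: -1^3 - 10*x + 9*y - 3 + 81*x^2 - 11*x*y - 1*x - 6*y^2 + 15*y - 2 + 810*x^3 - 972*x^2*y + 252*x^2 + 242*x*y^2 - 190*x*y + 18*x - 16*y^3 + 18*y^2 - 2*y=810*x^3 + 333*x^2 + 7*x - 16*y^3 + y^2*(242*x + 12) + y*(-972*x^2 - 201*x + 22) - 6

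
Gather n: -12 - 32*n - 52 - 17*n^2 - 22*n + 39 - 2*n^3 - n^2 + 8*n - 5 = -2*n^3 - 18*n^2 - 46*n - 30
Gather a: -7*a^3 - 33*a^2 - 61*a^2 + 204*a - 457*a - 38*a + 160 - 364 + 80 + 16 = -7*a^3 - 94*a^2 - 291*a - 108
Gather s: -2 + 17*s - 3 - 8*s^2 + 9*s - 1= -8*s^2 + 26*s - 6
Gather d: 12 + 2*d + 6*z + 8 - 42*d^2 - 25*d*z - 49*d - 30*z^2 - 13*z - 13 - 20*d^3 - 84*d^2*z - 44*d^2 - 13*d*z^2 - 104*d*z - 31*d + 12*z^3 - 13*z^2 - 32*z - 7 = -20*d^3 + d^2*(-84*z - 86) + d*(-13*z^2 - 129*z - 78) + 12*z^3 - 43*z^2 - 39*z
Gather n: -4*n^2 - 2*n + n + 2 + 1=-4*n^2 - n + 3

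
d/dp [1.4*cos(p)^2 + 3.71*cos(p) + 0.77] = -(2.8*cos(p) + 3.71)*sin(p)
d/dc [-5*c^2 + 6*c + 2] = 6 - 10*c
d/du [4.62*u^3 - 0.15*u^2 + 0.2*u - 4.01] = 13.86*u^2 - 0.3*u + 0.2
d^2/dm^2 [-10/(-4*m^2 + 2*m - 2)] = 10*(-4*m^2 + 2*m + (4*m - 1)^2 - 2)/(2*m^2 - m + 1)^3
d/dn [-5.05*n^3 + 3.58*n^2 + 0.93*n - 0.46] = -15.15*n^2 + 7.16*n + 0.93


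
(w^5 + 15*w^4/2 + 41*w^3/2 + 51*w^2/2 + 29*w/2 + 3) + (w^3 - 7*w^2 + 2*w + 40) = w^5 + 15*w^4/2 + 43*w^3/2 + 37*w^2/2 + 33*w/2 + 43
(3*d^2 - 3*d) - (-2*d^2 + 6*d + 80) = 5*d^2 - 9*d - 80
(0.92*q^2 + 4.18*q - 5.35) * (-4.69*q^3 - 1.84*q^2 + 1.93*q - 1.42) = -4.3148*q^5 - 21.297*q^4 + 19.1759*q^3 + 16.605*q^2 - 16.2611*q + 7.597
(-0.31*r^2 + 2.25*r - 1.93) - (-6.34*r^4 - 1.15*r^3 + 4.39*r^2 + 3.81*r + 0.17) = 6.34*r^4 + 1.15*r^3 - 4.7*r^2 - 1.56*r - 2.1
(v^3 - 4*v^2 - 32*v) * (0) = 0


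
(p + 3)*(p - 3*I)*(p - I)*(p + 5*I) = p^4 + 3*p^3 + I*p^3 + 17*p^2 + 3*I*p^2 + 51*p - 15*I*p - 45*I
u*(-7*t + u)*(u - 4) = -7*t*u^2 + 28*t*u + u^3 - 4*u^2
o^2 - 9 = (o - 3)*(o + 3)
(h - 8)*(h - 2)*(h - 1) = h^3 - 11*h^2 + 26*h - 16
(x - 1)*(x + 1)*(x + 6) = x^3 + 6*x^2 - x - 6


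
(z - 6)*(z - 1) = z^2 - 7*z + 6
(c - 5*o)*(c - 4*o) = c^2 - 9*c*o + 20*o^2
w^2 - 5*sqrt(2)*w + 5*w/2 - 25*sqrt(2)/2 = (w + 5/2)*(w - 5*sqrt(2))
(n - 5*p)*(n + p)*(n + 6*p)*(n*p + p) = n^4*p + 2*n^3*p^2 + n^3*p - 29*n^2*p^3 + 2*n^2*p^2 - 30*n*p^4 - 29*n*p^3 - 30*p^4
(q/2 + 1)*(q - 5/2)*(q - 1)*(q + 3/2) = q^4/2 - 27*q^2/8 - 7*q/8 + 15/4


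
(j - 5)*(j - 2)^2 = j^3 - 9*j^2 + 24*j - 20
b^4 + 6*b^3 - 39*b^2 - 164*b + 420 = (b - 5)*(b - 2)*(b + 6)*(b + 7)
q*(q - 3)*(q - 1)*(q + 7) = q^4 + 3*q^3 - 25*q^2 + 21*q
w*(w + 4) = w^2 + 4*w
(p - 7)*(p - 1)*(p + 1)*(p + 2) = p^4 - 5*p^3 - 15*p^2 + 5*p + 14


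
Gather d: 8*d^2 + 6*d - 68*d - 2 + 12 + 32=8*d^2 - 62*d + 42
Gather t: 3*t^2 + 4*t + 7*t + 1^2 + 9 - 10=3*t^2 + 11*t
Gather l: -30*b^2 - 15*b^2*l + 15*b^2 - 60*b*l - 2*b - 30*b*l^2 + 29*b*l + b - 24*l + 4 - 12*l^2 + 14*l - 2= -15*b^2 - b + l^2*(-30*b - 12) + l*(-15*b^2 - 31*b - 10) + 2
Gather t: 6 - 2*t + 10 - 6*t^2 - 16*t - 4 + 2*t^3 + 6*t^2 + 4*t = 2*t^3 - 14*t + 12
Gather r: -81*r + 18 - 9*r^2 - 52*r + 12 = -9*r^2 - 133*r + 30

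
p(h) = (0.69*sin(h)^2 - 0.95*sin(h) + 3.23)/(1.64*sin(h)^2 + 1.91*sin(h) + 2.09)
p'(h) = (-3.28*sin(h)*cos(h) - 1.91*cos(h))*(0.69*sin(h)^2 - 0.95*sin(h) + 3.23)/(1.64*sin(h)^2 + 1.91*sin(h) + 2.09)^2 + (1.38*sin(h)*cos(h) - 0.95*cos(h))/(1.64*sin(h)^2 + 1.91*sin(h) + 2.09)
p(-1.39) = 2.69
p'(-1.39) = 0.12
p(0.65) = 0.76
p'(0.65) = -0.63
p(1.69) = 0.53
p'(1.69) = 0.05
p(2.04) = 0.58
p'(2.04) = 0.22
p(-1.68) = 2.68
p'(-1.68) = -0.08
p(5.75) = 2.52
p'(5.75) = -1.26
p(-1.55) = 2.68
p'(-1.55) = 0.02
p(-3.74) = 0.79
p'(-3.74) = 0.70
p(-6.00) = 1.10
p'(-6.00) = -1.28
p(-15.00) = 2.69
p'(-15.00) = 0.62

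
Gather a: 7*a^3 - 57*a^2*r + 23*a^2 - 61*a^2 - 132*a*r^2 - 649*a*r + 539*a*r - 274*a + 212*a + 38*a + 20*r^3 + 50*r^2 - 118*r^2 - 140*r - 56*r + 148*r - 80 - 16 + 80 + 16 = 7*a^3 + a^2*(-57*r - 38) + a*(-132*r^2 - 110*r - 24) + 20*r^3 - 68*r^2 - 48*r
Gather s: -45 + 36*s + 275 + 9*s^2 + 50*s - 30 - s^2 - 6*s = 8*s^2 + 80*s + 200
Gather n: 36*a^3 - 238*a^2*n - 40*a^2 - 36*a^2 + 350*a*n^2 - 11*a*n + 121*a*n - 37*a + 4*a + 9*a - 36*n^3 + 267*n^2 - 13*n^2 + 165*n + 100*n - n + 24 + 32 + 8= 36*a^3 - 76*a^2 - 24*a - 36*n^3 + n^2*(350*a + 254) + n*(-238*a^2 + 110*a + 264) + 64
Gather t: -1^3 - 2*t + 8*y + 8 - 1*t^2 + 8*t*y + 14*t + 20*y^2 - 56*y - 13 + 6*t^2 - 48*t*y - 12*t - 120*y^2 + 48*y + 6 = 5*t^2 - 40*t*y - 100*y^2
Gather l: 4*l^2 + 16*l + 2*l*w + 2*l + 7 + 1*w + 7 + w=4*l^2 + l*(2*w + 18) + 2*w + 14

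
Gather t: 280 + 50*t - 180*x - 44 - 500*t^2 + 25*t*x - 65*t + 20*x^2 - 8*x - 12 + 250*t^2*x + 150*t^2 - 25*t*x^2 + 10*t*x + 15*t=t^2*(250*x - 350) + t*(-25*x^2 + 35*x) + 20*x^2 - 188*x + 224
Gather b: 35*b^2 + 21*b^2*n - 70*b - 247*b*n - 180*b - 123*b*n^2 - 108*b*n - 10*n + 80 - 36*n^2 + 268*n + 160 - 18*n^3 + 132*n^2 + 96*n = b^2*(21*n + 35) + b*(-123*n^2 - 355*n - 250) - 18*n^3 + 96*n^2 + 354*n + 240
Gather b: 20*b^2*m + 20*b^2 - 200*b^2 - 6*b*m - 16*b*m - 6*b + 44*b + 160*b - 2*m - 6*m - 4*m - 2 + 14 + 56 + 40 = b^2*(20*m - 180) + b*(198 - 22*m) - 12*m + 108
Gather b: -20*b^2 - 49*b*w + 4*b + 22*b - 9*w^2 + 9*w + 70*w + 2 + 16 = -20*b^2 + b*(26 - 49*w) - 9*w^2 + 79*w + 18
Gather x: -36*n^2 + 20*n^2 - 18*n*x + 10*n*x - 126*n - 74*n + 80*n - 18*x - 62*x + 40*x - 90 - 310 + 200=-16*n^2 - 120*n + x*(-8*n - 40) - 200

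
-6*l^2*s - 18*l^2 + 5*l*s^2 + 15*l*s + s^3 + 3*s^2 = (-l + s)*(6*l + s)*(s + 3)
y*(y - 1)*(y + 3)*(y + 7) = y^4 + 9*y^3 + 11*y^2 - 21*y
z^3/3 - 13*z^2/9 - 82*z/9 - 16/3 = (z/3 + 1)*(z - 8)*(z + 2/3)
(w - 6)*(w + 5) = w^2 - w - 30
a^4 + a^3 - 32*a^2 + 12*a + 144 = (a - 4)*(a - 3)*(a + 2)*(a + 6)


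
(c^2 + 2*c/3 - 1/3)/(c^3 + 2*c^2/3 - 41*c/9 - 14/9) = 3*(3*c^2 + 2*c - 1)/(9*c^3 + 6*c^2 - 41*c - 14)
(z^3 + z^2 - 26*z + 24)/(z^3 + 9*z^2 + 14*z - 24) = (z - 4)/(z + 4)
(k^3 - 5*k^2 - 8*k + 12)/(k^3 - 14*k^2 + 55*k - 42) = (k + 2)/(k - 7)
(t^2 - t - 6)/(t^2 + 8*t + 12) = (t - 3)/(t + 6)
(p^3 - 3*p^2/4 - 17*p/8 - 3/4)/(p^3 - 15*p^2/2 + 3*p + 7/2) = (4*p^2 - 5*p - 6)/(4*(p^2 - 8*p + 7))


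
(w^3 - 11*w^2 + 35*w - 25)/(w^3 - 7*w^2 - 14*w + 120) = (w^2 - 6*w + 5)/(w^2 - 2*w - 24)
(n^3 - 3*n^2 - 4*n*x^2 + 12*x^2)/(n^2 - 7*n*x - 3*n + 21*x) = (-n^2 + 4*x^2)/(-n + 7*x)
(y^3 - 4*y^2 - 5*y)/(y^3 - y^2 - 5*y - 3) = y*(y - 5)/(y^2 - 2*y - 3)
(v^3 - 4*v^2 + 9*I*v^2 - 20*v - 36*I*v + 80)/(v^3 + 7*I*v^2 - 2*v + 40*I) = (v - 4)/(v - 2*I)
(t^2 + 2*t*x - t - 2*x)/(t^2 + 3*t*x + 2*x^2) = (t - 1)/(t + x)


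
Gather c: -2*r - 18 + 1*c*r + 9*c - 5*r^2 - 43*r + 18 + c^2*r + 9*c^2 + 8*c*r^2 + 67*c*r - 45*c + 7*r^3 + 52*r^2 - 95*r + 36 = c^2*(r + 9) + c*(8*r^2 + 68*r - 36) + 7*r^3 + 47*r^2 - 140*r + 36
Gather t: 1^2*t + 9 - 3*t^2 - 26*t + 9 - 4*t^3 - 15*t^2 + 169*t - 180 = -4*t^3 - 18*t^2 + 144*t - 162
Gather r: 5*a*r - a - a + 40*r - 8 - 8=-2*a + r*(5*a + 40) - 16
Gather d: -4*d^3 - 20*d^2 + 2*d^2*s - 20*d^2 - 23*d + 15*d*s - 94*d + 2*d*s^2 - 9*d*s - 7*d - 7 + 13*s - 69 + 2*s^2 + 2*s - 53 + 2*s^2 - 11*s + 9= -4*d^3 + d^2*(2*s - 40) + d*(2*s^2 + 6*s - 124) + 4*s^2 + 4*s - 120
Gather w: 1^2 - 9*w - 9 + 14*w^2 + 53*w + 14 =14*w^2 + 44*w + 6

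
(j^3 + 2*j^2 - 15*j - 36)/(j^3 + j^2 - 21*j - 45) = (j - 4)/(j - 5)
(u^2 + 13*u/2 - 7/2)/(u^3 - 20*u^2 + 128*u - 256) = (2*u^2 + 13*u - 7)/(2*(u^3 - 20*u^2 + 128*u - 256))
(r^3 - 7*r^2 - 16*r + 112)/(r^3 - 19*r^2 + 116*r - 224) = (r + 4)/(r - 8)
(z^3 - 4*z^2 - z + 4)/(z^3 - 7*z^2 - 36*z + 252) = (z^3 - 4*z^2 - z + 4)/(z^3 - 7*z^2 - 36*z + 252)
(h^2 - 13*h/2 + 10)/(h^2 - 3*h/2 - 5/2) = (h - 4)/(h + 1)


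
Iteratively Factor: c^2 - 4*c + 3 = (c - 1)*(c - 3)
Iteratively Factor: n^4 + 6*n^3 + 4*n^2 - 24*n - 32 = (n + 4)*(n^3 + 2*n^2 - 4*n - 8) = (n - 2)*(n + 4)*(n^2 + 4*n + 4) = (n - 2)*(n + 2)*(n + 4)*(n + 2)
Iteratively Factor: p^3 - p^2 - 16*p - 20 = (p + 2)*(p^2 - 3*p - 10) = (p + 2)^2*(p - 5)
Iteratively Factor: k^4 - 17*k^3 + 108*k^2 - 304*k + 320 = (k - 4)*(k^3 - 13*k^2 + 56*k - 80) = (k - 4)^2*(k^2 - 9*k + 20) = (k - 5)*(k - 4)^2*(k - 4)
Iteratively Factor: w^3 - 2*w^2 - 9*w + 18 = (w + 3)*(w^2 - 5*w + 6) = (w - 3)*(w + 3)*(w - 2)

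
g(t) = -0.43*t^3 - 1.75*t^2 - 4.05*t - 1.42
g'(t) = -1.29*t^2 - 3.5*t - 4.05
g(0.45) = -3.64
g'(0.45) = -5.89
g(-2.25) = 3.73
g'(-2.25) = -2.71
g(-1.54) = 2.24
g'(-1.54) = -1.72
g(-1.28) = 1.80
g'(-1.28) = -1.68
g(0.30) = -2.80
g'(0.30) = -5.22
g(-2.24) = 3.70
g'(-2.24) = -2.68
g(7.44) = -305.51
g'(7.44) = -101.50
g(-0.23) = -0.58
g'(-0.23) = -3.31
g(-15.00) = 1116.83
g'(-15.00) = -241.80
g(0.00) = -1.42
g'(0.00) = -4.05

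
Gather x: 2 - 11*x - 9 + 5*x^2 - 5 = 5*x^2 - 11*x - 12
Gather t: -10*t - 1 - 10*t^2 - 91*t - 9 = -10*t^2 - 101*t - 10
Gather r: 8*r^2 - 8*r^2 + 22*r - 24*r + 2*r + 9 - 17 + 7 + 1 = 0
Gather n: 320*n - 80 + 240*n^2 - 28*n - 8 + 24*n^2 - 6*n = 264*n^2 + 286*n - 88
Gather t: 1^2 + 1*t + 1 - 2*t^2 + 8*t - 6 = -2*t^2 + 9*t - 4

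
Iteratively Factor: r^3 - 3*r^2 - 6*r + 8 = (r + 2)*(r^2 - 5*r + 4) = (r - 4)*(r + 2)*(r - 1)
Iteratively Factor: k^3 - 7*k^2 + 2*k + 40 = (k - 5)*(k^2 - 2*k - 8) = (k - 5)*(k - 4)*(k + 2)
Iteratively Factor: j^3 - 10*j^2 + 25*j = (j - 5)*(j^2 - 5*j) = (j - 5)^2*(j)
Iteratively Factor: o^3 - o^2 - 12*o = (o - 4)*(o^2 + 3*o) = (o - 4)*(o + 3)*(o)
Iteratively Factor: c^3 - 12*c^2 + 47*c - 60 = (c - 3)*(c^2 - 9*c + 20) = (c - 5)*(c - 3)*(c - 4)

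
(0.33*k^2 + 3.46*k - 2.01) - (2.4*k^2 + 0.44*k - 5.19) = -2.07*k^2 + 3.02*k + 3.18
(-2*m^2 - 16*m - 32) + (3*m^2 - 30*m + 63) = m^2 - 46*m + 31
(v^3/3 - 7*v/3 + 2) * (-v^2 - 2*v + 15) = -v^5/3 - 2*v^4/3 + 22*v^3/3 + 8*v^2/3 - 39*v + 30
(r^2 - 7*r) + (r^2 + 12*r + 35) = 2*r^2 + 5*r + 35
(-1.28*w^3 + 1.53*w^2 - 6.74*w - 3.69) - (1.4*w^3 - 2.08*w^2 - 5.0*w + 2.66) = -2.68*w^3 + 3.61*w^2 - 1.74*w - 6.35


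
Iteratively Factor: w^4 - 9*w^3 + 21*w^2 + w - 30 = (w - 5)*(w^3 - 4*w^2 + w + 6) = (w - 5)*(w - 3)*(w^2 - w - 2) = (w - 5)*(w - 3)*(w - 2)*(w + 1)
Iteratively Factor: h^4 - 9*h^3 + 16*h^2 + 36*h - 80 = (h + 2)*(h^3 - 11*h^2 + 38*h - 40) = (h - 5)*(h + 2)*(h^2 - 6*h + 8) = (h - 5)*(h - 4)*(h + 2)*(h - 2)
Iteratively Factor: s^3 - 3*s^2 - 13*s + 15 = (s - 5)*(s^2 + 2*s - 3) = (s - 5)*(s - 1)*(s + 3)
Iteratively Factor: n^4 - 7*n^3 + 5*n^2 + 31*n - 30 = (n - 3)*(n^3 - 4*n^2 - 7*n + 10) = (n - 5)*(n - 3)*(n^2 + n - 2) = (n - 5)*(n - 3)*(n - 1)*(n + 2)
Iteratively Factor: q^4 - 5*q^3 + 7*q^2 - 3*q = (q - 3)*(q^3 - 2*q^2 + q) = q*(q - 3)*(q^2 - 2*q + 1) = q*(q - 3)*(q - 1)*(q - 1)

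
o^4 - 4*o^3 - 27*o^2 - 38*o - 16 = (o - 8)*(o + 1)^2*(o + 2)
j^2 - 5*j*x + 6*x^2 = (j - 3*x)*(j - 2*x)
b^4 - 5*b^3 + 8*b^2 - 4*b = b*(b - 2)^2*(b - 1)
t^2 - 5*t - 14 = (t - 7)*(t + 2)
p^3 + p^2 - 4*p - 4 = (p - 2)*(p + 1)*(p + 2)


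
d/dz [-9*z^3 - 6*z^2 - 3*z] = -27*z^2 - 12*z - 3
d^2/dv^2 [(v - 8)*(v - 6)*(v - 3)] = 6*v - 34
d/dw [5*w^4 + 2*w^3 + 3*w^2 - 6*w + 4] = 20*w^3 + 6*w^2 + 6*w - 6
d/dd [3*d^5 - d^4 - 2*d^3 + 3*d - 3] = 15*d^4 - 4*d^3 - 6*d^2 + 3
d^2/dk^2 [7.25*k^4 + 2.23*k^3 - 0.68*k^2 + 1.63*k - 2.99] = 87.0*k^2 + 13.38*k - 1.36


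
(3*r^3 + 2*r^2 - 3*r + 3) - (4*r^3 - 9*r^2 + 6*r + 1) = -r^3 + 11*r^2 - 9*r + 2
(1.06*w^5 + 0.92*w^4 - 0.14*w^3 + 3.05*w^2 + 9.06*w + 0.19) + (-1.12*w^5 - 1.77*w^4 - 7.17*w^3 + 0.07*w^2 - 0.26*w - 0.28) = -0.0600000000000001*w^5 - 0.85*w^4 - 7.31*w^3 + 3.12*w^2 + 8.8*w - 0.09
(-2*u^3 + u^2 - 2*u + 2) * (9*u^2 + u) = -18*u^5 + 7*u^4 - 17*u^3 + 16*u^2 + 2*u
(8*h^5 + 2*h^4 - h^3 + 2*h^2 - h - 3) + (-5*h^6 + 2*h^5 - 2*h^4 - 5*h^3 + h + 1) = -5*h^6 + 10*h^5 - 6*h^3 + 2*h^2 - 2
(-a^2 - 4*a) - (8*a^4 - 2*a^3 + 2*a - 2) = -8*a^4 + 2*a^3 - a^2 - 6*a + 2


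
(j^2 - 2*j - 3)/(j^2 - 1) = (j - 3)/(j - 1)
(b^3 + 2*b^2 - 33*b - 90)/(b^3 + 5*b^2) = 1 - 3/b - 18/b^2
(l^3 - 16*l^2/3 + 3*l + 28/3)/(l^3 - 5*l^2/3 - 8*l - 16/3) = (3*l - 7)/(3*l + 4)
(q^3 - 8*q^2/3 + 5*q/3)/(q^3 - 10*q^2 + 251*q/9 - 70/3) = 3*q*(q - 1)/(3*q^2 - 25*q + 42)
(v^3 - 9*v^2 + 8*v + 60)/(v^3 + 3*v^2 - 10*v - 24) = (v^2 - 11*v + 30)/(v^2 + v - 12)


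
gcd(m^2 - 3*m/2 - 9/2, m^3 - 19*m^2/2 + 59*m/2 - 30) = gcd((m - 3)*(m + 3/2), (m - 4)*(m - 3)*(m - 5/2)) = m - 3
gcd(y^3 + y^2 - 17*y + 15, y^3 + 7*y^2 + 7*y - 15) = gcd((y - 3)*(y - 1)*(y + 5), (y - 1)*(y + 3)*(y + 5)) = y^2 + 4*y - 5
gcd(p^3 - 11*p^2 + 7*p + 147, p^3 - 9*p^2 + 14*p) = p - 7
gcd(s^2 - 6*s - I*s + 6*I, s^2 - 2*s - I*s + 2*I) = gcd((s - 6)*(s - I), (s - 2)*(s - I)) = s - I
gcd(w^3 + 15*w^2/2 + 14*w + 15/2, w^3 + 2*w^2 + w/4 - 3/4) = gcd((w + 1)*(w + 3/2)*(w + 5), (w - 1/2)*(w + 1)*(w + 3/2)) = w^2 + 5*w/2 + 3/2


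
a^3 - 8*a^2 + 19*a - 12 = (a - 4)*(a - 3)*(a - 1)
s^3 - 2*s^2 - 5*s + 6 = (s - 3)*(s - 1)*(s + 2)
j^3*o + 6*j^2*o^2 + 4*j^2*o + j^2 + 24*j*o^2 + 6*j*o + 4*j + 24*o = (j + 4)*(j + 6*o)*(j*o + 1)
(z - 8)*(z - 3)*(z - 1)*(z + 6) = z^4 - 6*z^3 - 37*z^2 + 186*z - 144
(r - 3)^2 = r^2 - 6*r + 9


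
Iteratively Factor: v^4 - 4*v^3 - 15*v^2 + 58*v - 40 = (v - 1)*(v^3 - 3*v^2 - 18*v + 40) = (v - 5)*(v - 1)*(v^2 + 2*v - 8) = (v - 5)*(v - 2)*(v - 1)*(v + 4)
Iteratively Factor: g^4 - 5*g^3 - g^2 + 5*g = (g - 5)*(g^3 - g) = (g - 5)*(g + 1)*(g^2 - g) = (g - 5)*(g - 1)*(g + 1)*(g)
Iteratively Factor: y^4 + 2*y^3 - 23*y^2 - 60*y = (y)*(y^3 + 2*y^2 - 23*y - 60) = y*(y - 5)*(y^2 + 7*y + 12) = y*(y - 5)*(y + 4)*(y + 3)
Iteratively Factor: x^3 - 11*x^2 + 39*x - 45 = (x - 3)*(x^2 - 8*x + 15) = (x - 3)^2*(x - 5)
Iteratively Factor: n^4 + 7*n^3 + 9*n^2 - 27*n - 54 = (n + 3)*(n^3 + 4*n^2 - 3*n - 18) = (n + 3)^2*(n^2 + n - 6) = (n - 2)*(n + 3)^2*(n + 3)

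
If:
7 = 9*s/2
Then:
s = 14/9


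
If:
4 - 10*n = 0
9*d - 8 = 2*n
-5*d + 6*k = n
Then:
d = 44/45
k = 119/135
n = 2/5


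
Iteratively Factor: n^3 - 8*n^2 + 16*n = (n - 4)*(n^2 - 4*n) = (n - 4)^2*(n)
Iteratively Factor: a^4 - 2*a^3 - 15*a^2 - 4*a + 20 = (a + 2)*(a^3 - 4*a^2 - 7*a + 10) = (a - 5)*(a + 2)*(a^2 + a - 2) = (a - 5)*(a - 1)*(a + 2)*(a + 2)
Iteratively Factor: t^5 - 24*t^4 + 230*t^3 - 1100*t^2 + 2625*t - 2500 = (t - 5)*(t^4 - 19*t^3 + 135*t^2 - 425*t + 500) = (t - 5)^2*(t^3 - 14*t^2 + 65*t - 100) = (t - 5)^3*(t^2 - 9*t + 20) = (t - 5)^3*(t - 4)*(t - 5)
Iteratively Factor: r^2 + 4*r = (r)*(r + 4)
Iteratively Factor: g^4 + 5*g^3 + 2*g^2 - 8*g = (g + 4)*(g^3 + g^2 - 2*g) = g*(g + 4)*(g^2 + g - 2) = g*(g + 2)*(g + 4)*(g - 1)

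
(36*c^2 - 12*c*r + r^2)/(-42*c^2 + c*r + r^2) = (-6*c + r)/(7*c + r)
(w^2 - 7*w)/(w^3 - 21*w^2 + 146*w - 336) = w/(w^2 - 14*w + 48)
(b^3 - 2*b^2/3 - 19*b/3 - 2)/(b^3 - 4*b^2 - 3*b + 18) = (b + 1/3)/(b - 3)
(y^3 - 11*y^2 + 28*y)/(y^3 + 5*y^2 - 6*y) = (y^2 - 11*y + 28)/(y^2 + 5*y - 6)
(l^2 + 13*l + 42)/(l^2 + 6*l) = (l + 7)/l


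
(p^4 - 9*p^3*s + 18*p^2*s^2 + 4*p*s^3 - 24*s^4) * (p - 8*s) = p^5 - 17*p^4*s + 90*p^3*s^2 - 140*p^2*s^3 - 56*p*s^4 + 192*s^5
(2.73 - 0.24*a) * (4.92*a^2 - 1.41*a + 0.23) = -1.1808*a^3 + 13.77*a^2 - 3.9045*a + 0.6279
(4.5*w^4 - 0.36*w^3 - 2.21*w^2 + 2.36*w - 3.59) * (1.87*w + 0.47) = 8.415*w^5 + 1.4418*w^4 - 4.3019*w^3 + 3.3745*w^2 - 5.6041*w - 1.6873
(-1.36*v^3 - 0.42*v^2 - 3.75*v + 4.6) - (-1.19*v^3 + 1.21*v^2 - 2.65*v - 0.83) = -0.17*v^3 - 1.63*v^2 - 1.1*v + 5.43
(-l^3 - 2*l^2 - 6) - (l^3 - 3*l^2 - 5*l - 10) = -2*l^3 + l^2 + 5*l + 4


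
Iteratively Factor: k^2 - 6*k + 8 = (k - 2)*(k - 4)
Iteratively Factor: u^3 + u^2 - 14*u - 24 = (u + 2)*(u^2 - u - 12) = (u - 4)*(u + 2)*(u + 3)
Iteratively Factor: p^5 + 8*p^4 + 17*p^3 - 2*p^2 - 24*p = (p + 3)*(p^4 + 5*p^3 + 2*p^2 - 8*p) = (p - 1)*(p + 3)*(p^3 + 6*p^2 + 8*p) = p*(p - 1)*(p + 3)*(p^2 + 6*p + 8) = p*(p - 1)*(p + 2)*(p + 3)*(p + 4)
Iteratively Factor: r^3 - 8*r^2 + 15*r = (r)*(r^2 - 8*r + 15) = r*(r - 3)*(r - 5)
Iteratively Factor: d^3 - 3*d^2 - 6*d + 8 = (d - 4)*(d^2 + d - 2) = (d - 4)*(d - 1)*(d + 2)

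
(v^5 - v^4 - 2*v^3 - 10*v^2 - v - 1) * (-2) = -2*v^5 + 2*v^4 + 4*v^3 + 20*v^2 + 2*v + 2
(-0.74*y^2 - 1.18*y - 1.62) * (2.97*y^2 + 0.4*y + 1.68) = -2.1978*y^4 - 3.8006*y^3 - 6.5266*y^2 - 2.6304*y - 2.7216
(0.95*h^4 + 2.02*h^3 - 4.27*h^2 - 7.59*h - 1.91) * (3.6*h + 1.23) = 3.42*h^5 + 8.4405*h^4 - 12.8874*h^3 - 32.5761*h^2 - 16.2117*h - 2.3493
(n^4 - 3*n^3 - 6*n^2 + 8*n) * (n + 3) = n^5 - 15*n^3 - 10*n^2 + 24*n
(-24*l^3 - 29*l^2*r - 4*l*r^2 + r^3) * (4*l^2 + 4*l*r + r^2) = -96*l^5 - 212*l^4*r - 156*l^3*r^2 - 41*l^2*r^3 + r^5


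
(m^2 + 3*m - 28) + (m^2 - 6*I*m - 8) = 2*m^2 + 3*m - 6*I*m - 36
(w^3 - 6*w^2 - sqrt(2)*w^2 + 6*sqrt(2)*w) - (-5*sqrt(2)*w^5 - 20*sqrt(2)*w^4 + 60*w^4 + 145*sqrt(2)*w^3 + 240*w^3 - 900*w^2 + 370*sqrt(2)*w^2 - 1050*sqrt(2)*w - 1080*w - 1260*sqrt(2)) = 5*sqrt(2)*w^5 - 60*w^4 + 20*sqrt(2)*w^4 - 239*w^3 - 145*sqrt(2)*w^3 - 371*sqrt(2)*w^2 + 894*w^2 + 1080*w + 1056*sqrt(2)*w + 1260*sqrt(2)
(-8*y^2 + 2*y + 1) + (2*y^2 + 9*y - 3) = -6*y^2 + 11*y - 2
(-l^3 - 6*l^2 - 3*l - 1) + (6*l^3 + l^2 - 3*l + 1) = 5*l^3 - 5*l^2 - 6*l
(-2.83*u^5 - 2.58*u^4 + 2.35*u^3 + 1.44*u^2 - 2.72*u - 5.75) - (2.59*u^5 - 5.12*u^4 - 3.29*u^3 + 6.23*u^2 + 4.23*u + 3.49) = -5.42*u^5 + 2.54*u^4 + 5.64*u^3 - 4.79*u^2 - 6.95*u - 9.24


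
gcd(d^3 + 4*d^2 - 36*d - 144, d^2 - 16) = d + 4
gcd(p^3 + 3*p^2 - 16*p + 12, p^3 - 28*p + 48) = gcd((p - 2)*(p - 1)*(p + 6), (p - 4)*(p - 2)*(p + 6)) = p^2 + 4*p - 12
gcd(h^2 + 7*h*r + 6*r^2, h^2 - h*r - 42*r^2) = h + 6*r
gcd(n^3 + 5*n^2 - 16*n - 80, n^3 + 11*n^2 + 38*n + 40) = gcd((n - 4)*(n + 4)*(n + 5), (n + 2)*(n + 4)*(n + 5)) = n^2 + 9*n + 20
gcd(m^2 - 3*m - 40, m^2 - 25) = m + 5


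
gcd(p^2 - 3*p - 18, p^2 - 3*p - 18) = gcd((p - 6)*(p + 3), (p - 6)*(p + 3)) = p^2 - 3*p - 18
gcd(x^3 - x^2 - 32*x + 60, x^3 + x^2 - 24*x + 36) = x^2 + 4*x - 12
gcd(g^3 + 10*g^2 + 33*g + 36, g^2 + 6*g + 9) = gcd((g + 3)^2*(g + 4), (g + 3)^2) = g^2 + 6*g + 9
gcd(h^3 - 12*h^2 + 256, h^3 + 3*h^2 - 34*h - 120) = h + 4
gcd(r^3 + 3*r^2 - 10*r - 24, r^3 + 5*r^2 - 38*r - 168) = r + 4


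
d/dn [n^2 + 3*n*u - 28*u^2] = 2*n + 3*u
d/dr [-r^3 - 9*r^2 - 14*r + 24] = -3*r^2 - 18*r - 14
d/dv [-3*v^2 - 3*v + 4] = -6*v - 3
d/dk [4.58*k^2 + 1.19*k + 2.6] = 9.16*k + 1.19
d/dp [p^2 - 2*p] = 2*p - 2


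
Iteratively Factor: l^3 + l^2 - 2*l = (l - 1)*(l^2 + 2*l) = l*(l - 1)*(l + 2)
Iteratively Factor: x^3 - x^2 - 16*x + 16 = (x - 4)*(x^2 + 3*x - 4) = (x - 4)*(x - 1)*(x + 4)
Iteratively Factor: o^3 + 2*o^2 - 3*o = (o + 3)*(o^2 - o) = (o - 1)*(o + 3)*(o)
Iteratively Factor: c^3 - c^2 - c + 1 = (c - 1)*(c^2 - 1) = (c - 1)*(c + 1)*(c - 1)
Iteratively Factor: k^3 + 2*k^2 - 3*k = (k)*(k^2 + 2*k - 3) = k*(k - 1)*(k + 3)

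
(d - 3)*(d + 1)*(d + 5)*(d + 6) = d^4 + 9*d^3 + 5*d^2 - 93*d - 90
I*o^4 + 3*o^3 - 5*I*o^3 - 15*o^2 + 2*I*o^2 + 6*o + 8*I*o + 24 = (o - 4)*(o - 2)*(o - 3*I)*(I*o + I)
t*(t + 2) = t^2 + 2*t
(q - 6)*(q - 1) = q^2 - 7*q + 6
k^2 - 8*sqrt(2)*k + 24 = (k - 6*sqrt(2))*(k - 2*sqrt(2))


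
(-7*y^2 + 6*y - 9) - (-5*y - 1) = -7*y^2 + 11*y - 8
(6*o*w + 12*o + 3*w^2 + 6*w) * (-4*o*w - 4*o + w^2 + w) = -24*o^2*w^2 - 72*o^2*w - 48*o^2 - 6*o*w^3 - 18*o*w^2 - 12*o*w + 3*w^4 + 9*w^3 + 6*w^2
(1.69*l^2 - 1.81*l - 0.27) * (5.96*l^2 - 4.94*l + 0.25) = 10.0724*l^4 - 19.1362*l^3 + 7.7547*l^2 + 0.8813*l - 0.0675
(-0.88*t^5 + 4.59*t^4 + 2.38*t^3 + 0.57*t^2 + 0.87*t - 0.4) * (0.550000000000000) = -0.484*t^5 + 2.5245*t^4 + 1.309*t^3 + 0.3135*t^2 + 0.4785*t - 0.22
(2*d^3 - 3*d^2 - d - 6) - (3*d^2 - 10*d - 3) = 2*d^3 - 6*d^2 + 9*d - 3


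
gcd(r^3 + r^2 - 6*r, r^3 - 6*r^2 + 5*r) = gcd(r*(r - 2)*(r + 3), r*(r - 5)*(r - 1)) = r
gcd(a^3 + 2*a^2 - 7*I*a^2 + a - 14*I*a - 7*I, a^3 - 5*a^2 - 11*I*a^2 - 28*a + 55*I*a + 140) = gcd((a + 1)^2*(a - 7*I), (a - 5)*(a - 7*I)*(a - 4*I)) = a - 7*I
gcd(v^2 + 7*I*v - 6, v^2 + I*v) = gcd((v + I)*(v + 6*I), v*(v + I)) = v + I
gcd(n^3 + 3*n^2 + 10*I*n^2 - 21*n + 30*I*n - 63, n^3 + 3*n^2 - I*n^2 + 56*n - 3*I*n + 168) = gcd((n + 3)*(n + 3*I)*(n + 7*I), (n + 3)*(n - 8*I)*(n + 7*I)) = n^2 + n*(3 + 7*I) + 21*I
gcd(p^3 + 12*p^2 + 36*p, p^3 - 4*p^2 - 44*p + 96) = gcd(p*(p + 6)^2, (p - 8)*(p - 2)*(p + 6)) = p + 6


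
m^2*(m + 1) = m^3 + m^2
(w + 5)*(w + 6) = w^2 + 11*w + 30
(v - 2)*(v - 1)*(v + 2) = v^3 - v^2 - 4*v + 4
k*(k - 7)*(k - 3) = k^3 - 10*k^2 + 21*k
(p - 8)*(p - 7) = p^2 - 15*p + 56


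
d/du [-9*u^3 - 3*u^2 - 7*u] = -27*u^2 - 6*u - 7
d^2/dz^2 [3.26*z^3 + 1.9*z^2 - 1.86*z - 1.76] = 19.56*z + 3.8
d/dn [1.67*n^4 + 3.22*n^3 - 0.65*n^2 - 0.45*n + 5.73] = 6.68*n^3 + 9.66*n^2 - 1.3*n - 0.45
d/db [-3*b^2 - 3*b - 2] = -6*b - 3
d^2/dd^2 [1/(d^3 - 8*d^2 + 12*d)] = 2*(d*(8 - 3*d)*(d^2 - 8*d + 12) + (3*d^2 - 16*d + 12)^2)/(d^3*(d^2 - 8*d + 12)^3)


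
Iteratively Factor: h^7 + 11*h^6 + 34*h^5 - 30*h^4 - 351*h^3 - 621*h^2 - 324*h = (h + 3)*(h^6 + 8*h^5 + 10*h^4 - 60*h^3 - 171*h^2 - 108*h) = (h - 3)*(h + 3)*(h^5 + 11*h^4 + 43*h^3 + 69*h^2 + 36*h) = (h - 3)*(h + 3)^2*(h^4 + 8*h^3 + 19*h^2 + 12*h) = (h - 3)*(h + 1)*(h + 3)^2*(h^3 + 7*h^2 + 12*h) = h*(h - 3)*(h + 1)*(h + 3)^2*(h^2 + 7*h + 12) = h*(h - 3)*(h + 1)*(h + 3)^2*(h + 4)*(h + 3)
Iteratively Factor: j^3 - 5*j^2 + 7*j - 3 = (j - 1)*(j^2 - 4*j + 3) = (j - 3)*(j - 1)*(j - 1)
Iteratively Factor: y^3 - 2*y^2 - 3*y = (y)*(y^2 - 2*y - 3) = y*(y + 1)*(y - 3)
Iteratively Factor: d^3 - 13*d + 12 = (d + 4)*(d^2 - 4*d + 3) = (d - 1)*(d + 4)*(d - 3)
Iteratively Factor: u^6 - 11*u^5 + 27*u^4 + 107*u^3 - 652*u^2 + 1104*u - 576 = (u - 3)*(u^5 - 8*u^4 + 3*u^3 + 116*u^2 - 304*u + 192) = (u - 4)*(u - 3)*(u^4 - 4*u^3 - 13*u^2 + 64*u - 48) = (u - 4)*(u - 3)^2*(u^3 - u^2 - 16*u + 16) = (u - 4)*(u - 3)^2*(u + 4)*(u^2 - 5*u + 4) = (u - 4)^2*(u - 3)^2*(u + 4)*(u - 1)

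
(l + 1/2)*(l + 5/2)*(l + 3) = l^3 + 6*l^2 + 41*l/4 + 15/4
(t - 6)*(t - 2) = t^2 - 8*t + 12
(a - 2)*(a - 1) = a^2 - 3*a + 2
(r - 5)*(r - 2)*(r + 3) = r^3 - 4*r^2 - 11*r + 30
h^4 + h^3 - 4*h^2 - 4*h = h*(h - 2)*(h + 1)*(h + 2)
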